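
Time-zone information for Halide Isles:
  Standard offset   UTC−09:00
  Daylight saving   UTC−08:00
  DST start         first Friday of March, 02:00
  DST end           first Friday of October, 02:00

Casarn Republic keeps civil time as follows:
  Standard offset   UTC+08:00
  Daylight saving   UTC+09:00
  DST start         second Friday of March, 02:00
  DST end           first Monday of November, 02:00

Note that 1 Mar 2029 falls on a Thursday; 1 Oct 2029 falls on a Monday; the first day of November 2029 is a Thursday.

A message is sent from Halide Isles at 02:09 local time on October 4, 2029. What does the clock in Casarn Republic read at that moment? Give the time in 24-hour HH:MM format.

1 March 2029 is a Thursday, so the first Friday is March 2.
1 October 2029 is a Monday, so the first Friday is October 5.
October 4, 2029 lies within the daylight-saving period (2 March – 5 October), so Halide Isles is on daylight time, UTC−08:00.
02:09 Halide Isles + 8h = 10:09 UTC.
1 March 2029 is a Thursday, so the first Friday is March 2 and the second is March 9.
1 November 2029 is a Thursday, so the first Monday is November 5.
At the standard offset (UTC+08:00), 10:09 UTC + 8h = 18:09 Casarn Republic standard time.
Daylight saving runs 9 March – 5 November; the standard-time date in Casarn Republic, October 4, 2029, is inside that window, so Casarn Republic is at UTC+09:00.
10:09 UTC + 9h = 19:09 Casarn Republic.

19:09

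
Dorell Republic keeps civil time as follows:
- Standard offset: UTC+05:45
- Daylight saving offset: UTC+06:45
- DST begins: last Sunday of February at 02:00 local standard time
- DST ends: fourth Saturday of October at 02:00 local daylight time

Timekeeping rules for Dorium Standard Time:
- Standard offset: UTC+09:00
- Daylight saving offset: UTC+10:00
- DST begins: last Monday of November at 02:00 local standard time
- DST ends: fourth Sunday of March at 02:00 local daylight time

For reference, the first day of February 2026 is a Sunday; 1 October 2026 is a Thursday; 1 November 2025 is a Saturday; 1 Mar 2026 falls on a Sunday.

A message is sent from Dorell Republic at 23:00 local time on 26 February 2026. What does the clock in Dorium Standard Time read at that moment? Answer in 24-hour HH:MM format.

1 February 2026 is a Sunday, so Sundays fall on 1, 8, 15, 22; the last is February 22.
1 October 2026 is a Thursday, so the first Saturday is October 3 and the fourth is October 24.
26 February 2026 lies within the daylight-saving period (22 February – 24 October), so Dorell Republic is on daylight time, UTC+06:45.
23:00 Dorell Republic − 6h45m = 16:15 UTC.
1 November 2025 is a Saturday, so Mondays fall on 3, 10, 17, 24; the last is November 24.
1 March 2026 is a Sunday, so the first Sunday is March 1 and the fourth is March 22.
At the standard offset (UTC+09:00), 16:15 UTC + 9h = 01:15 Dorium Standard Time standard time (rolling into the next day, 27 February 2026).
The standard-time date in Dorium Standard Time, 27 February 2026, lies within the daylight-saving period (24 November 2025 – 22 March 2026), so Dorium Standard Time is on daylight time, UTC+10:00.
16:15 UTC + 10h = 02:15 Dorium Standard Time (rolling into the next day, 27 February 2026).

02:15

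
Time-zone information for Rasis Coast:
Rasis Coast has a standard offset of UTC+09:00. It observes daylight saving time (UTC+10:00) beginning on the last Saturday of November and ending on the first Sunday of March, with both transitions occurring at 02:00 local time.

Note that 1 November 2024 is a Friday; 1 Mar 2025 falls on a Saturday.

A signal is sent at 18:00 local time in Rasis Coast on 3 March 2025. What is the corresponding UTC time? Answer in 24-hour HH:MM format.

1 November 2024 is a Friday, so Saturdays fall on 2, 9, 16, 23, 30; the last is November 30.
1 March 2025 is a Saturday, so the first Sunday is March 2.
3 March 2025 does not fall between 30 November 2024 and 2 March 2025, so daylight saving is not in effect and Rasis Coast is at UTC+09:00.
18:00 local − 9h = 09:00 UTC.

09:00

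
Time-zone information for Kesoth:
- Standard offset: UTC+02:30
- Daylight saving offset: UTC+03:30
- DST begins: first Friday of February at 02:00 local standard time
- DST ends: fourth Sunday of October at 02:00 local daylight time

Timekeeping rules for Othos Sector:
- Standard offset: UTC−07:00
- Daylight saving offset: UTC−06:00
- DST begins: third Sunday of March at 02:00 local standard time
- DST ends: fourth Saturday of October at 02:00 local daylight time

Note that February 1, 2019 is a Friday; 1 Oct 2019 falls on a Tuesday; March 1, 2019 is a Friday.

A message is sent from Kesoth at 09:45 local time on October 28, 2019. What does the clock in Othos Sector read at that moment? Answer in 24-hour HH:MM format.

00:15

1 February 2019 is a Friday, so the first Friday is February 1.
1 October 2019 is a Tuesday, so the first Sunday is October 6 and the fourth is October 27.
Daylight saving runs 1 February – 27 October; October 28, 2019 is outside that window, so Kesoth is on standard time at UTC+02:30.
09:45 Kesoth − 2h30m = 07:15 UTC.
1 March 2019 is a Friday, so the first Sunday is March 3 and the third is March 17.
1 October 2019 is a Tuesday, so the first Saturday is October 5 and the fourth is October 26.
At the standard offset (UTC−07:00), 07:15 UTC − 7h = 00:15 Othos Sector standard time.
The standard-time date in Othos Sector, October 28, 2019, does not fall between 17 March and 26 October, so daylight saving is not in effect and Othos Sector is at UTC−07:00.
07:15 UTC − 7h = 00:15 Othos Sector.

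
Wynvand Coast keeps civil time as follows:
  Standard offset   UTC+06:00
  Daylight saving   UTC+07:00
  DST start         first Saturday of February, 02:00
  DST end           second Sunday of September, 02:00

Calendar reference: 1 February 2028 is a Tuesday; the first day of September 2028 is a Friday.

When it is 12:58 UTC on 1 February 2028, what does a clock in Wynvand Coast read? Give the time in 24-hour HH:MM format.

1 February 2028 is a Tuesday, so the first Saturday is February 5.
1 September 2028 is a Friday, so the first Sunday is September 3 and the second is September 10.
At the standard offset (UTC+06:00), 12:58 UTC + 6h = 18:58 Wynvand Coast standard time.
The standard-time date in Wynvand Coast, 1 February 2028, does not fall between 5 February and 10 September, so daylight saving is not in effect and Wynvand Coast is at UTC+06:00.
12:58 UTC + 6h = 18:58 local.

18:58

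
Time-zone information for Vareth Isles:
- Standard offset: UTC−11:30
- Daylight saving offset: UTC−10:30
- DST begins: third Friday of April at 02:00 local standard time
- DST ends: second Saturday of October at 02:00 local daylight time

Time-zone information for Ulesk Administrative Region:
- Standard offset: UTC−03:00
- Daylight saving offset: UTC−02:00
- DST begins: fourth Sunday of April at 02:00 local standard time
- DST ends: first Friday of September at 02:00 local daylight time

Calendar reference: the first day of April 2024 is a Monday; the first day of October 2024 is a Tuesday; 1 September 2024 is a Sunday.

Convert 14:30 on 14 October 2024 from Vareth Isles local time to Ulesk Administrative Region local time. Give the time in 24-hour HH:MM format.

1 April 2024 is a Monday, so the first Friday is April 5 and the third is April 19.
1 October 2024 is a Tuesday, so the first Saturday is October 5 and the second is October 12.
14 October 2024 is outside the daylight-saving period (19 April – 12 October), so Vareth Isles is on standard time, UTC−11:30.
14:30 Vareth Isles + 11h30m = 02:00 UTC (rolling into the next day, 15 October 2024).
1 April 2024 is a Monday, so the first Sunday is April 7 and the fourth is April 28.
1 September 2024 is a Sunday, so the first Friday is September 6.
At the standard offset (UTC−03:00), 02:00 UTC − 3h = 23:00 Ulesk Administrative Region standard time (rolling into the previous day, 14 October 2024).
Daylight saving runs 28 April – 6 September; the standard-time date in Ulesk Administrative Region, 14 October 2024, is outside that window, so Ulesk Administrative Region is on standard time at UTC−03:00.
02:00 UTC − 3h = 23:00 Ulesk Administrative Region (rolling into the previous day, 14 October 2024).

23:00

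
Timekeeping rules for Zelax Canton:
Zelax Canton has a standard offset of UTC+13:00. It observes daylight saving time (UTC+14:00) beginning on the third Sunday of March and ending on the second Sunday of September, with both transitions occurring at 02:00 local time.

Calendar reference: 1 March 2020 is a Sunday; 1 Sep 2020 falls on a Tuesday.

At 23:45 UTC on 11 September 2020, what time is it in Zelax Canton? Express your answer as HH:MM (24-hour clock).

13:45

1 March 2020 is a Sunday, so the first Sunday is March 1 and the third is March 15.
1 September 2020 is a Tuesday, so the first Sunday is September 6 and the second is September 13.
At the standard offset (UTC+13:00), 23:45 UTC + 13h = 12:45 Zelax Canton standard time (rolling into the next day, 12 September 2020).
The standard-time date in Zelax Canton, 12 September 2020, lies within the daylight-saving period (15 March – 13 September), so Zelax Canton is on daylight time, UTC+14:00.
23:45 UTC + 14h = 13:45 local (rolling into the next day, 12 September 2020).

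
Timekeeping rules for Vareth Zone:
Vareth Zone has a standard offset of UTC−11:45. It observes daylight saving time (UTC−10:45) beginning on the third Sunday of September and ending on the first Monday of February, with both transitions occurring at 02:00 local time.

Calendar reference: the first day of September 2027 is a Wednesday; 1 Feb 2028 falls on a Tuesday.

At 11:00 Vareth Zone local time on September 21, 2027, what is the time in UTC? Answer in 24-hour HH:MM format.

1 September 2027 is a Wednesday, so the first Sunday is September 5 and the third is September 19.
1 February 2028 is a Tuesday, so the first Monday is February 7.
September 21, 2027 falls between 19 September 2027 and 7 February 2028, so daylight saving is in effect and Vareth Zone is at UTC−10:45.
11:00 local + 10h45m = 21:45 UTC.

21:45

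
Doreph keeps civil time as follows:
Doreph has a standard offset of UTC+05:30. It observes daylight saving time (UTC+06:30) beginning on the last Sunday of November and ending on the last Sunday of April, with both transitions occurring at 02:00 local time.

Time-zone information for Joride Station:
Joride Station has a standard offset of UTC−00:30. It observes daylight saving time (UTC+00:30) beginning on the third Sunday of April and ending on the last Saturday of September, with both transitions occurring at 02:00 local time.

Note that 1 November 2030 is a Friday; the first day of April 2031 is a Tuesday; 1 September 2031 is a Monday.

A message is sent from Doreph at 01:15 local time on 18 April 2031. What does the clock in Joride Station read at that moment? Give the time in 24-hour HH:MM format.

18:15

1 November 2030 is a Friday, so Sundays fall on 3, 10, 17, 24; the last is November 24.
1 April 2031 is a Tuesday, so Sundays fall on 6, 13, 20, 27; the last is April 27.
18 April 2031 falls between 24 November 2030 and 27 April 2031, so daylight saving is in effect and Doreph is at UTC+06:30.
01:15 Doreph − 6h30m = 18:45 UTC (rolling into the previous day, 17 April 2031).
1 April 2031 is a Tuesday, so the first Sunday is April 6 and the third is April 20.
1 September 2031 is a Monday, so Saturdays fall on 6, 13, 20, 27; the last is September 27.
At the standard offset (UTC−00:30), 18:45 UTC − 0h30m = 18:15 Joride Station standard time.
Daylight saving runs 20 April – 27 September; the standard-time date in Joride Station, 17 April 2031, is outside that window, so Joride Station is on standard time at UTC−00:30.
18:45 UTC − 0h30m = 18:15 Joride Station.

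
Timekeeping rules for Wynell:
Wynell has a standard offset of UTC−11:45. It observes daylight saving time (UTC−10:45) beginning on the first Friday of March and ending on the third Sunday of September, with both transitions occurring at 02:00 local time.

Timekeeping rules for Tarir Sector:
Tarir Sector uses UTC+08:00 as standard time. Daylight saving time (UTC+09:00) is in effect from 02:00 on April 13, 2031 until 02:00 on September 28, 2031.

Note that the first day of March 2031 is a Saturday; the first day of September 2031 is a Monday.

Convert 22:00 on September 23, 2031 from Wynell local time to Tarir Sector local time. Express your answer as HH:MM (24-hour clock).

1 March 2031 is a Saturday, so the first Friday is March 7.
1 September 2031 is a Monday, so the first Sunday is September 7 and the third is September 21.
September 23, 2031 does not fall between 7 March and 21 September, so daylight saving is not in effect and Wynell is at UTC−11:45.
22:00 Wynell + 11h45m = 09:45 UTC (rolling into the next day, 24 September 2031).
At the standard offset (UTC+08:00), 09:45 UTC + 8h = 17:45 Tarir Sector standard time.
The standard-time date in Tarir Sector, September 24, 2031, falls between 13 April and 28 September, so daylight saving is in effect and Tarir Sector is at UTC+09:00.
09:45 UTC + 9h = 18:45 Tarir Sector.

18:45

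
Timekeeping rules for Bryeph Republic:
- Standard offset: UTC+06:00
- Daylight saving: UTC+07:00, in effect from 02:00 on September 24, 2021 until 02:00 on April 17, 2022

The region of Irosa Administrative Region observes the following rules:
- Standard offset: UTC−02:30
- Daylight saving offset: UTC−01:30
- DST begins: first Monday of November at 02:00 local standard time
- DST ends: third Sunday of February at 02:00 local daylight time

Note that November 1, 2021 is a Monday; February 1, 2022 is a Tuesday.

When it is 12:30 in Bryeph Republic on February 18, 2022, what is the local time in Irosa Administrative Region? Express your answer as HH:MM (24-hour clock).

04:00

February 18, 2022 falls between 24 September 2021 and 17 April 2022, so daylight saving is in effect and Bryeph Republic is at UTC+07:00.
12:30 Bryeph Republic − 7h = 05:30 UTC.
1 November 2021 is a Monday, so the first Monday is November 1.
1 February 2022 is a Tuesday, so the first Sunday is February 6 and the third is February 20.
At the standard offset (UTC−02:30), 05:30 UTC − 2h30m = 03:00 Irosa Administrative Region standard time.
Daylight saving runs 1 November 2021 – 20 February 2022; the standard-time date in Irosa Administrative Region, February 18, 2022, is inside that window, so Irosa Administrative Region is at UTC−01:30.
05:30 UTC − 1h30m = 04:00 Irosa Administrative Region.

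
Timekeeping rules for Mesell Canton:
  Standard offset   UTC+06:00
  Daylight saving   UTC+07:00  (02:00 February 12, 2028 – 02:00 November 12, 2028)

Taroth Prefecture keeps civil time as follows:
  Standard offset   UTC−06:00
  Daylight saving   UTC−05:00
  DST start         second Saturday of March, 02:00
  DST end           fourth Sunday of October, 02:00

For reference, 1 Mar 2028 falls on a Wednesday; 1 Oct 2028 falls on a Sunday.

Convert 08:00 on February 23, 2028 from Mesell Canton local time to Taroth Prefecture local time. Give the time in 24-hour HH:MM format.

19:00

February 23, 2028 falls between 12 February and 12 November, so daylight saving is in effect and Mesell Canton is at UTC+07:00.
08:00 Mesell Canton − 7h = 01:00 UTC.
1 March 2028 is a Wednesday, so the first Saturday is March 4 and the second is March 11.
1 October 2028 is a Sunday, so the first Sunday is October 1 and the fourth is October 22.
At the standard offset (UTC−06:00), 01:00 UTC − 6h = 19:00 Taroth Prefecture standard time (rolling into the previous day, 22 February 2028).
Daylight saving runs 11 March – 22 October; the standard-time date in Taroth Prefecture, February 22, 2028, is outside that window, so Taroth Prefecture is on standard time at UTC−06:00.
01:00 UTC − 6h = 19:00 Taroth Prefecture (rolling into the previous day, 22 February 2028).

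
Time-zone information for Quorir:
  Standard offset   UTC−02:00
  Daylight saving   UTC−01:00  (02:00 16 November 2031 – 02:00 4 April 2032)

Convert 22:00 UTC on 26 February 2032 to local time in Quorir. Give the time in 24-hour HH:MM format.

21:00

At the standard offset (UTC−02:00), 22:00 UTC − 2h = 20:00 Quorir standard time.
The standard-time date in Quorir, 26 February 2032, lies within the daylight-saving period (16 November 2031 – 4 April 2032), so Quorir is on daylight time, UTC−01:00.
22:00 UTC − 1h = 21:00 local.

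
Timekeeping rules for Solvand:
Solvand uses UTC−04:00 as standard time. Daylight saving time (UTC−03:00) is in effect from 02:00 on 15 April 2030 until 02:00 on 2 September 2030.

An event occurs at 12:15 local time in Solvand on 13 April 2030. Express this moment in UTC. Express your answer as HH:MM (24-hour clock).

16:15

13 April 2030 is outside the daylight-saving period (15 April – 2 September), so Solvand is on standard time, UTC−04:00.
12:15 local + 4h = 16:15 UTC.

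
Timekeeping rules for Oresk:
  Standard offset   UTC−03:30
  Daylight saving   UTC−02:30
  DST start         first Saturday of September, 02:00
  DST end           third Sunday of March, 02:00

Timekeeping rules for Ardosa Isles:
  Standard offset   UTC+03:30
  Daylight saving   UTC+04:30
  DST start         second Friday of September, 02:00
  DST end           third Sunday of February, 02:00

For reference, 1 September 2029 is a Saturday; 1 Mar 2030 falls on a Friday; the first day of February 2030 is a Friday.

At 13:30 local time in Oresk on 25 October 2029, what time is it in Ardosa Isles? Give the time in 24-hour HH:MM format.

1 September 2029 is a Saturday, so the first Saturday is September 1.
1 March 2030 is a Friday, so the first Sunday is March 3 and the third is March 17.
Daylight saving runs 1 September 2029 – 17 March 2030; 25 October 2029 is inside that window, so Oresk is at UTC−02:30.
13:30 Oresk + 2h30m = 16:00 UTC.
1 September 2029 is a Saturday, so the first Friday is September 7 and the second is September 14.
1 February 2030 is a Friday, so the first Sunday is February 3 and the third is February 17.
At the standard offset (UTC+03:30), 16:00 UTC + 3h30m = 19:30 Ardosa Isles standard time.
Daylight saving runs 14 September 2029 – 17 February 2030; the standard-time date in Ardosa Isles, 25 October 2029, is inside that window, so Ardosa Isles is at UTC+04:30.
16:00 UTC + 4h30m = 20:30 Ardosa Isles.

20:30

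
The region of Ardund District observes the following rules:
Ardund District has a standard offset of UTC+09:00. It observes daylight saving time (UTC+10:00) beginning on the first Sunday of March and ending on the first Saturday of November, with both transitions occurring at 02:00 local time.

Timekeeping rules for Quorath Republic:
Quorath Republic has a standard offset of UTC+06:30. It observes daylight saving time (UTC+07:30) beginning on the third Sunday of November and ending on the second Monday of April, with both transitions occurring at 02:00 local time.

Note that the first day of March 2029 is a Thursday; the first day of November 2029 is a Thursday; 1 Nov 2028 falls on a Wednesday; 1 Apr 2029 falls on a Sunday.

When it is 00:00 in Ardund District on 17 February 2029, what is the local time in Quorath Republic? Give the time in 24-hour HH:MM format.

1 March 2029 is a Thursday, so the first Sunday is March 4.
1 November 2029 is a Thursday, so the first Saturday is November 3.
17 February 2029 does not fall between 4 March and 3 November, so daylight saving is not in effect and Ardund District is at UTC+09:00.
00:00 Ardund District − 9h = 15:00 UTC (rolling into the previous day, 16 February 2029).
1 November 2028 is a Wednesday, so the first Sunday is November 5 and the third is November 19.
1 April 2029 is a Sunday, so the first Monday is April 2 and the second is April 9.
At the standard offset (UTC+06:30), 15:00 UTC + 6h30m = 21:30 Quorath Republic standard time.
The standard-time date in Quorath Republic, 16 February 2029, falls between 19 November 2028 and 9 April 2029, so daylight saving is in effect and Quorath Republic is at UTC+07:30.
15:00 UTC + 7h30m = 22:30 Quorath Republic.

22:30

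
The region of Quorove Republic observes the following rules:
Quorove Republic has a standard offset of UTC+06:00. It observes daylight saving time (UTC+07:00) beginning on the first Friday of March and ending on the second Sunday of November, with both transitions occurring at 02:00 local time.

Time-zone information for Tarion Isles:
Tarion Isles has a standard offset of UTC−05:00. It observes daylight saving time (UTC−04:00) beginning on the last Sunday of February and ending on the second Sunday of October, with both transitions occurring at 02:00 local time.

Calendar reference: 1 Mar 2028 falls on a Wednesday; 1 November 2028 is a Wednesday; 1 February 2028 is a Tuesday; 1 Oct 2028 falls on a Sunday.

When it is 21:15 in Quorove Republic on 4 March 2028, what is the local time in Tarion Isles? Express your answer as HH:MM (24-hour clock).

10:15

1 March 2028 is a Wednesday, so the first Friday is March 3.
1 November 2028 is a Wednesday, so the first Sunday is November 5 and the second is November 12.
4 March 2028 falls between 3 March and 12 November, so daylight saving is in effect and Quorove Republic is at UTC+07:00.
21:15 Quorove Republic − 7h = 14:15 UTC.
1 February 2028 is a Tuesday, so Sundays fall on 6, 13, 20, 27; the last is February 27.
1 October 2028 is a Sunday, so the first Sunday is October 1 and the second is October 8.
At the standard offset (UTC−05:00), 14:15 UTC − 5h = 09:15 Tarion Isles standard time.
The standard-time date in Tarion Isles, 4 March 2028, lies within the daylight-saving period (27 February – 8 October), so Tarion Isles is on daylight time, UTC−04:00.
14:15 UTC − 4h = 10:15 Tarion Isles.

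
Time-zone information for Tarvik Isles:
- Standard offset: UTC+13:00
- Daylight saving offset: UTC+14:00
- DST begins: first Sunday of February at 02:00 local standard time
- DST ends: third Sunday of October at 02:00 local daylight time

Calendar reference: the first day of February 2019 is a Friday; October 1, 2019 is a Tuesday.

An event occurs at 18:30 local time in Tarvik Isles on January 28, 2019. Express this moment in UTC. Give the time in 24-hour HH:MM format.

05:30

1 February 2019 is a Friday, so the first Sunday is February 3.
1 October 2019 is a Tuesday, so the first Sunday is October 6 and the third is October 20.
January 28, 2019 is outside the daylight-saving period (3 February – 20 October), so Tarvik Isles is on standard time, UTC+13:00.
18:30 local − 13h = 05:30 UTC.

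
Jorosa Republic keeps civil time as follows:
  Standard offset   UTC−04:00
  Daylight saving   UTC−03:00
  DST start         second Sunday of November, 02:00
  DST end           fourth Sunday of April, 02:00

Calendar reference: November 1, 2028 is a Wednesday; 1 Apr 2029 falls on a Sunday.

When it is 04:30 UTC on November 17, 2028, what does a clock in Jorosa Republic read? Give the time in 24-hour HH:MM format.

1 November 2028 is a Wednesday, so the first Sunday is November 5 and the second is November 12.
1 April 2029 is a Sunday, so the first Sunday is April 1 and the fourth is April 22.
At the standard offset (UTC−04:00), 04:30 UTC − 4h = 00:30 Jorosa Republic standard time.
The standard-time date in Jorosa Republic, November 17, 2028, lies within the daylight-saving period (12 November 2028 – 22 April 2029), so Jorosa Republic is on daylight time, UTC−03:00.
04:30 UTC − 3h = 01:30 local.

01:30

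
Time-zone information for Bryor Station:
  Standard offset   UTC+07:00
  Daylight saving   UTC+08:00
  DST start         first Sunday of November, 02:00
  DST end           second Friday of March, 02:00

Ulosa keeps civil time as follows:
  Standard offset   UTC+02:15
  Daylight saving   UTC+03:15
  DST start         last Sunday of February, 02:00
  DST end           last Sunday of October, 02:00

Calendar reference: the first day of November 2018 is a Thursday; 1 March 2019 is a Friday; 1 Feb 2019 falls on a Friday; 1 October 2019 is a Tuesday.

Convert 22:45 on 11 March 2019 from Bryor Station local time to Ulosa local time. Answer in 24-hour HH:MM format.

19:00

1 November 2018 is a Thursday, so the first Sunday is November 4.
1 March 2019 is a Friday, so the first Friday is March 1 and the second is March 8.
Daylight saving runs 4 November 2018 – 8 March 2019; 11 March 2019 is outside that window, so Bryor Station is on standard time at UTC+07:00.
22:45 Bryor Station − 7h = 15:45 UTC.
1 February 2019 is a Friday, so Sundays fall on 3, 10, 17, 24; the last is February 24.
1 October 2019 is a Tuesday, so Sundays fall on 6, 13, 20, 27; the last is October 27.
At the standard offset (UTC+02:15), 15:45 UTC + 2h15m = 18:00 Ulosa standard time.
The standard-time date in Ulosa, 11 March 2019, lies within the daylight-saving period (24 February – 27 October), so Ulosa is on daylight time, UTC+03:15.
15:45 UTC + 3h15m = 19:00 Ulosa.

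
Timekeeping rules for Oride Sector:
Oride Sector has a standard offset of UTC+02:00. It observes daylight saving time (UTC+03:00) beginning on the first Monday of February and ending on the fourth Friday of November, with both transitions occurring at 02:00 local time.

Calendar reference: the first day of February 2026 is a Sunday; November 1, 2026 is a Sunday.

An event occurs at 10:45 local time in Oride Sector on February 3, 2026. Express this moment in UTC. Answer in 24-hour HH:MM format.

1 February 2026 is a Sunday, so the first Monday is February 2.
1 November 2026 is a Sunday, so the first Friday is November 6 and the fourth is November 27.
February 3, 2026 falls between 2 February and 27 November, so daylight saving is in effect and Oride Sector is at UTC+03:00.
10:45 local − 3h = 07:45 UTC.

07:45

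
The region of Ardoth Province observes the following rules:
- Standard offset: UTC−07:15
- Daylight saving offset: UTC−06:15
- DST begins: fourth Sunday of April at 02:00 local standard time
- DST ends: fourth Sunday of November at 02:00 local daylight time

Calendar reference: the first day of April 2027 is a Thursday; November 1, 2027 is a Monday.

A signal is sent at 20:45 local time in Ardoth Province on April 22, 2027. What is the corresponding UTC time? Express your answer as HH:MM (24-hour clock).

1 April 2027 is a Thursday, so the first Sunday is April 4 and the fourth is April 25.
1 November 2027 is a Monday, so the first Sunday is November 7 and the fourth is November 28.
April 22, 2027 is outside the daylight-saving period (25 April – 28 November), so Ardoth Province is on standard time, UTC−07:15.
20:45 local + 7h15m = 04:00 UTC (rolling into the next day, 23 April 2027).

04:00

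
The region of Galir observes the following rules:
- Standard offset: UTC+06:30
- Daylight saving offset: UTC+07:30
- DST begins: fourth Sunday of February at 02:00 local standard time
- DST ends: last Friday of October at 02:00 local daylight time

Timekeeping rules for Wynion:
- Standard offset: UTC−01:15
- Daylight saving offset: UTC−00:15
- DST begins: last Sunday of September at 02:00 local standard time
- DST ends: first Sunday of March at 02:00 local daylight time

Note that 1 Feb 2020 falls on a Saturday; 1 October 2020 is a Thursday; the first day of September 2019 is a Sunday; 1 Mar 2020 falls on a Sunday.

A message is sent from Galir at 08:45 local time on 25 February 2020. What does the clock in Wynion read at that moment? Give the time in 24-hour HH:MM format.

01:00

1 February 2020 is a Saturday, so the first Sunday is February 2 and the fourth is February 23.
1 October 2020 is a Thursday, so Fridays fall on 2, 9, 16, 23, 30; the last is October 30.
25 February 2020 lies within the daylight-saving period (23 February – 30 October), so Galir is on daylight time, UTC+07:30.
08:45 Galir − 7h30m = 01:15 UTC.
1 September 2019 is a Sunday, so Sundays fall on 1, 8, 15, 22, 29; the last is September 29.
1 March 2020 is a Sunday, so the first Sunday is March 1.
At the standard offset (UTC−01:15), 01:15 UTC − 1h15m = 00:00 Wynion standard time.
The standard-time date in Wynion, 25 February 2020, falls between 29 September 2019 and 1 March 2020, so daylight saving is in effect and Wynion is at UTC−00:15.
01:15 UTC − 0h15m = 01:00 Wynion.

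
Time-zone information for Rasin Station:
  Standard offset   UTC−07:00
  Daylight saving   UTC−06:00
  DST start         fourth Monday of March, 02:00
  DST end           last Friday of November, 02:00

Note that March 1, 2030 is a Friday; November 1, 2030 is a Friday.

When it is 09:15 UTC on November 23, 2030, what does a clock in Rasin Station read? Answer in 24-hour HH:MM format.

03:15

1 March 2030 is a Friday, so the first Monday is March 4 and the fourth is March 25.
1 November 2030 is a Friday, so Fridays fall on 1, 8, 15, 22, 29; the last is November 29.
At the standard offset (UTC−07:00), 09:15 UTC − 7h = 02:15 Rasin Station standard time.
The standard-time date in Rasin Station, November 23, 2030, lies within the daylight-saving period (25 March – 29 November), so Rasin Station is on daylight time, UTC−06:00.
09:15 UTC − 6h = 03:15 local.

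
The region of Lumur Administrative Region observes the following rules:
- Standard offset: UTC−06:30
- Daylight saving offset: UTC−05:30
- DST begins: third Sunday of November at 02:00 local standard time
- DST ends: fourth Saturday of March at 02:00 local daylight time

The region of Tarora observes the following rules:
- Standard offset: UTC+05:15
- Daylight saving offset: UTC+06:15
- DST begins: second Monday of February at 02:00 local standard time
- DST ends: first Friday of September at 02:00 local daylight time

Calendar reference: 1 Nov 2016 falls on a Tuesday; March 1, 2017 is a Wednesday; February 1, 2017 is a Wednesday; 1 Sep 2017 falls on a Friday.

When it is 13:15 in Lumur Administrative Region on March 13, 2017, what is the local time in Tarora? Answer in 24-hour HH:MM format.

1 November 2016 is a Tuesday, so the first Sunday is November 6 and the third is November 20.
1 March 2017 is a Wednesday, so the first Saturday is March 4 and the fourth is March 25.
March 13, 2017 lies within the daylight-saving period (20 November 2016 – 25 March 2017), so Lumur Administrative Region is on daylight time, UTC−05:30.
13:15 Lumur Administrative Region + 5h30m = 18:45 UTC.
1 February 2017 is a Wednesday, so the first Monday is February 6 and the second is February 13.
1 September 2017 is a Friday, so the first Friday is September 1.
At the standard offset (UTC+05:15), 18:45 UTC + 5h15m = 00:00 Tarora standard time (rolling into the next day, 14 March 2017).
The standard-time date in Tarora, March 14, 2017, lies within the daylight-saving period (13 February – 1 September), so Tarora is on daylight time, UTC+06:15.
18:45 UTC + 6h15m = 01:00 Tarora (rolling into the next day, 14 March 2017).

01:00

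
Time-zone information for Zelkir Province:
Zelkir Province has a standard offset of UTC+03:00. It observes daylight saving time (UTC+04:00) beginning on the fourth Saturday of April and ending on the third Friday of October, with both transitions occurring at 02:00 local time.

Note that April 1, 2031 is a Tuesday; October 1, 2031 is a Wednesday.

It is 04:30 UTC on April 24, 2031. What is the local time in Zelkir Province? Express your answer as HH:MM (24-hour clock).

07:30

1 April 2031 is a Tuesday, so the first Saturday is April 5 and the fourth is April 26.
1 October 2031 is a Wednesday, so the first Friday is October 3 and the third is October 17.
At the standard offset (UTC+03:00), 04:30 UTC + 3h = 07:30 Zelkir Province standard time.
Daylight saving runs 26 April – 17 October; the standard-time date in Zelkir Province, April 24, 2031, is outside that window, so Zelkir Province is on standard time at UTC+03:00.
04:30 UTC + 3h = 07:30 local.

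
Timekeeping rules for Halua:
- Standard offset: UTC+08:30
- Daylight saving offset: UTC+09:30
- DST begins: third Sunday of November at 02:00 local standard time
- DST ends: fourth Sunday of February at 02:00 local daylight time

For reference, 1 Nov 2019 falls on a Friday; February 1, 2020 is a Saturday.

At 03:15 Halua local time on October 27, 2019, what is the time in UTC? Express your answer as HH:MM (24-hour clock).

18:45

1 November 2019 is a Friday, so the first Sunday is November 3 and the third is November 17.
1 February 2020 is a Saturday, so the first Sunday is February 2 and the fourth is February 23.
October 27, 2019 does not fall between 17 November 2019 and 23 February 2020, so daylight saving is not in effect and Halua is at UTC+08:30.
03:15 local − 8h30m = 18:45 UTC (rolling into the previous day, 26 October 2019).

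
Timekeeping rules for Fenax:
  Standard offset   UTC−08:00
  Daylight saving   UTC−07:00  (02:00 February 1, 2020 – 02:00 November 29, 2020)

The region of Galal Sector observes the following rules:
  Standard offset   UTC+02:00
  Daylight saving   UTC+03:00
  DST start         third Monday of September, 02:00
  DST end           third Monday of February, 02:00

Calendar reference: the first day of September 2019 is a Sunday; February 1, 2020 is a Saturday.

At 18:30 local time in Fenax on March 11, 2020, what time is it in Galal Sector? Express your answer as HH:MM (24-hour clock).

03:30

March 11, 2020 falls between 1 February and 29 November, so daylight saving is in effect and Fenax is at UTC−07:00.
18:30 Fenax + 7h = 01:30 UTC (rolling into the next day, 12 March 2020).
1 September 2019 is a Sunday, so the first Monday is September 2 and the third is September 16.
1 February 2020 is a Saturday, so the first Monday is February 3 and the third is February 17.
At the standard offset (UTC+02:00), 01:30 UTC + 2h = 03:30 Galal Sector standard time.
The standard-time date in Galal Sector, March 12, 2020, does not fall between 16 September 2019 and 17 February 2020, so daylight saving is not in effect and Galal Sector is at UTC+02:00.
01:30 UTC + 2h = 03:30 Galal Sector.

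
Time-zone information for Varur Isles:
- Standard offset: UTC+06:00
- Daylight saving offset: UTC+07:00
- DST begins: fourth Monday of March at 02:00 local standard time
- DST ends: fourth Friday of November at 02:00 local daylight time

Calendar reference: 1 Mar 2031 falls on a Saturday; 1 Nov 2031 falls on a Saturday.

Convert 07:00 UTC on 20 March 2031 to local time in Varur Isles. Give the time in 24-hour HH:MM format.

1 March 2031 is a Saturday, so the first Monday is March 3 and the fourth is March 24.
1 November 2031 is a Saturday, so the first Friday is November 7 and the fourth is November 28.
At the standard offset (UTC+06:00), 07:00 UTC + 6h = 13:00 Varur Isles standard time.
The standard-time date in Varur Isles, 20 March 2031, is outside the daylight-saving period (24 March – 28 November), so Varur Isles is on standard time, UTC+06:00.
07:00 UTC + 6h = 13:00 local.

13:00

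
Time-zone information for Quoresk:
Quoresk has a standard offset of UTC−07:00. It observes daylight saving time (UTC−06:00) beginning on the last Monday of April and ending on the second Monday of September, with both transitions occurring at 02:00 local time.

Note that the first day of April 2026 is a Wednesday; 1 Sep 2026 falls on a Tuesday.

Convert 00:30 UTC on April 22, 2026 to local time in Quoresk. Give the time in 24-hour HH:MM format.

1 April 2026 is a Wednesday, so Mondays fall on 6, 13, 20, 27; the last is April 27.
1 September 2026 is a Tuesday, so the first Monday is September 7 and the second is September 14.
At the standard offset (UTC−07:00), 00:30 UTC − 7h = 17:30 Quoresk standard time (rolling into the previous day, 21 April 2026).
The standard-time date in Quoresk, April 21, 2026, is outside the daylight-saving period (27 April – 14 September), so Quoresk is on standard time, UTC−07:00.
00:30 UTC − 7h = 17:30 local (rolling into the previous day, 21 April 2026).

17:30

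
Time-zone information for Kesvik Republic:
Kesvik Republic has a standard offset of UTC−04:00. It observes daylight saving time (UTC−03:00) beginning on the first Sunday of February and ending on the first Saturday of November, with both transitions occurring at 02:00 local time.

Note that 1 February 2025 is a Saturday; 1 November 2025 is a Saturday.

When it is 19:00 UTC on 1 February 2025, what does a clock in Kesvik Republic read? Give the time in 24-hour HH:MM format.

15:00

1 February 2025 is a Saturday, so the first Sunday is February 2.
1 November 2025 is a Saturday, so the first Saturday is November 1.
At the standard offset (UTC−04:00), 19:00 UTC − 4h = 15:00 Kesvik Republic standard time.
The standard-time date in Kesvik Republic, 1 February 2025, does not fall between 2 February and 1 November, so daylight saving is not in effect and Kesvik Republic is at UTC−04:00.
19:00 UTC − 4h = 15:00 local.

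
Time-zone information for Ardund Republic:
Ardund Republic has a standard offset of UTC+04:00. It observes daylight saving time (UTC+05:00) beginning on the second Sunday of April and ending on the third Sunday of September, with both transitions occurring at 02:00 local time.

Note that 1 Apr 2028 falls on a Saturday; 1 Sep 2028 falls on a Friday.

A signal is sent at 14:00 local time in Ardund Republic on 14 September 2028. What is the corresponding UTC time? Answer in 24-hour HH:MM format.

09:00

1 April 2028 is a Saturday, so the first Sunday is April 2 and the second is April 9.
1 September 2028 is a Friday, so the first Sunday is September 3 and the third is September 17.
Daylight saving runs 9 April – 17 September; 14 September 2028 is inside that window, so Ardund Republic is at UTC+05:00.
14:00 local − 5h = 09:00 UTC.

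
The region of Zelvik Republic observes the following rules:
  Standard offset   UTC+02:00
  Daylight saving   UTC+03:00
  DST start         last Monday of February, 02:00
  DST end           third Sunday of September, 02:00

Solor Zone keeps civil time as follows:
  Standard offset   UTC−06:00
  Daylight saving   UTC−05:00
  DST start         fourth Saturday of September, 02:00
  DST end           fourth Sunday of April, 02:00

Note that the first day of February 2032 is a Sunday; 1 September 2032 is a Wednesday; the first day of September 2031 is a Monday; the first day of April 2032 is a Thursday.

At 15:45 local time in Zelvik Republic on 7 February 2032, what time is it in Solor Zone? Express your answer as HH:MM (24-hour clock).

1 February 2032 is a Sunday, so Mondays fall on 2, 9, 16, 23; the last is February 23.
1 September 2032 is a Wednesday, so the first Sunday is September 5 and the third is September 19.
7 February 2032 is outside the daylight-saving period (23 February – 19 September), so Zelvik Republic is on standard time, UTC+02:00.
15:45 Zelvik Republic − 2h = 13:45 UTC.
1 September 2031 is a Monday, so the first Saturday is September 6 and the fourth is September 27.
1 April 2032 is a Thursday, so the first Sunday is April 4 and the fourth is April 25.
At the standard offset (UTC−06:00), 13:45 UTC − 6h = 07:45 Solor Zone standard time.
The standard-time date in Solor Zone, 7 February 2032, falls between 27 September 2031 and 25 April 2032, so daylight saving is in effect and Solor Zone is at UTC−05:00.
13:45 UTC − 5h = 08:45 Solor Zone.

08:45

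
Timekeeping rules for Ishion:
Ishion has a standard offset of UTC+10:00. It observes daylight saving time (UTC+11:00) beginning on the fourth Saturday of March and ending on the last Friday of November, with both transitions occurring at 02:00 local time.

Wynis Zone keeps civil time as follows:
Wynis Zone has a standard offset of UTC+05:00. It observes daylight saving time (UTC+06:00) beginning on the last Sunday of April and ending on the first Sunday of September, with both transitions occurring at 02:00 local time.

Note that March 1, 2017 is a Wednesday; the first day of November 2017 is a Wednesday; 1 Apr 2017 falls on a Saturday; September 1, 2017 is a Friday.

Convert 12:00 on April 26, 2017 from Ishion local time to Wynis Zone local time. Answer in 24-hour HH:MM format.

06:00

1 March 2017 is a Wednesday, so the first Saturday is March 4 and the fourth is March 25.
1 November 2017 is a Wednesday, so Fridays fall on 3, 10, 17, 24; the last is November 24.
April 26, 2017 falls between 25 March and 24 November, so daylight saving is in effect and Ishion is at UTC+11:00.
12:00 Ishion − 11h = 01:00 UTC.
1 April 2017 is a Saturday, so Sundays fall on 2, 9, 16, 23, 30; the last is April 30.
1 September 2017 is a Friday, so the first Sunday is September 3.
At the standard offset (UTC+05:00), 01:00 UTC + 5h = 06:00 Wynis Zone standard time.
The standard-time date in Wynis Zone, April 26, 2017, does not fall between 30 April and 3 September, so daylight saving is not in effect and Wynis Zone is at UTC+05:00.
01:00 UTC + 5h = 06:00 Wynis Zone.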